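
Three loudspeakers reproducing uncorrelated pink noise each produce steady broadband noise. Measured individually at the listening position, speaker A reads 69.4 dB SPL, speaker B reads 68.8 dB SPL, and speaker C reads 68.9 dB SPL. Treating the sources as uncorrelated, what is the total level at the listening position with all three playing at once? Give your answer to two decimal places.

73.81 dB SPL

Add the sources as powers (linear), then convert back to dB:
L_total = 10·log₁₀(10^(69.4/10) + 10^(68.8/10) + 10^(68.9/10)) = 10·log₁₀(24060000) = 73.81 dB SPL.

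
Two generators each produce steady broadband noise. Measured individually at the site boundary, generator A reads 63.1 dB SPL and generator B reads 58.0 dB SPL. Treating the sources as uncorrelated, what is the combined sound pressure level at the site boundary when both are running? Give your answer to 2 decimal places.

64.27 dB SPL

Add the sources as powers (linear), then convert back to dB:
L_total = 10·log₁₀(10^(63.1/10) + 10^(58.0/10)) = 10·log₁₀(2673000) = 64.27 dB SPL.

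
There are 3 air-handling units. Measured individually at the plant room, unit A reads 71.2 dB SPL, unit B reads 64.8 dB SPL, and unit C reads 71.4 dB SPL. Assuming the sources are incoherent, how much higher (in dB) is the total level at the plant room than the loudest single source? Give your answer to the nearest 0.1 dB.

Add the sources as powers (linear), then convert back to dB:
L_total = 10·log₁₀(10^(71.2/10) + 10^(64.8/10) + 10^(71.4/10)) = 74.77 dB SPL.
Excess over the loudest (71.4 dB): 74.77 − 71.4 = 3.4 dB.

3.4 dB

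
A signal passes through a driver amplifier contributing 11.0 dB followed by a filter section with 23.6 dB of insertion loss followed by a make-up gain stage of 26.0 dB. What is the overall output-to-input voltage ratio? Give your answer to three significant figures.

Net gain = 11.0 + (−23.6) + 26.0 = 13.4 dB.
Voltage ratio = 10^(13.4/20) = 4.68.

4.68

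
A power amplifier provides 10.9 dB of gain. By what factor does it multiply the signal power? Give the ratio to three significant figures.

Power ratio = 10^(dB/10).
10^(10.9/10) = 10^(1.090) = 12.3.

12.3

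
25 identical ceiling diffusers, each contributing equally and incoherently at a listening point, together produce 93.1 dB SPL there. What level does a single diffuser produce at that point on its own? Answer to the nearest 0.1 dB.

25 equal incoherent sources add 10·log₁₀(25) = 13.98 dB over one source.
L_one = 93.1 − 13.98 = 79.1 dB SPL.

79.1 dB SPL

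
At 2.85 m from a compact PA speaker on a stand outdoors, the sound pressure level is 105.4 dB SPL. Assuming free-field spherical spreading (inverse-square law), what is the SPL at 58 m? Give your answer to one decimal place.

79.2 dB SPL

Free-field point source: level drops by 20·log₁₀ of the distance ratio.
ΔL = −20·log₁₀(58/2.85) = -26.17 dB, so L₂ = 105.4 + (-26.17) = 79.2 dB SPL.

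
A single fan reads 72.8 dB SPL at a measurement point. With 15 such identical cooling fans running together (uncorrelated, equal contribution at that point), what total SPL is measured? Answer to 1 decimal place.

15 equal incoherent sources raise the level by 10·log₁₀(15) = 11.76 dB.
L_total = 72.8 + 11.76 = 84.6 dB SPL.

84.6 dB SPL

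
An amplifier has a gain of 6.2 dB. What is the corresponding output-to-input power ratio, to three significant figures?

Power ratio = 10^(dB/10).
10^(6.2/10) = 10^(0.6200) = 4.17.

4.17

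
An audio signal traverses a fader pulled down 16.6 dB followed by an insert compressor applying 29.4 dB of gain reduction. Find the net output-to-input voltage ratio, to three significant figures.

Net gain = (−16.6) + (−29.4) = -46.0 dB.
Voltage ratio = 10^(-46.0/20) = 0.00501.

0.00501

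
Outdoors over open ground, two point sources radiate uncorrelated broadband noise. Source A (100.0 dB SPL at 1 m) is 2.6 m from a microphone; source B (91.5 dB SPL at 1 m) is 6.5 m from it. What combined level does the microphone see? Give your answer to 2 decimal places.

91.80 dB SPL

At the listener: L_A = 100.0 − 20·log₁₀(2.6) = 91.701 dB; L_B = 91.5 − 20·log₁₀(6.5) = 75.242 dB.
Combined: 10·log₁₀(10^(91.701/10)+10^(75.242/10)) = 91.80 dB SPL.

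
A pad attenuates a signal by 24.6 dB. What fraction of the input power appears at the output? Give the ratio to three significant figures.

0.00347

Power ratio = 10^(dB/10).
10^(-24.6/10) = 10^(-2.460) = 0.00347.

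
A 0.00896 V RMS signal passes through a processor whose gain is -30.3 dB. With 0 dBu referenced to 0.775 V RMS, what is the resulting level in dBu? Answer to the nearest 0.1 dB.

-69.0 dBu

Input level: 20·log₁₀(0.00896/0.775) = -38.74 dBu.
Output: -38.74 − 30.3 = -69.0 dBu.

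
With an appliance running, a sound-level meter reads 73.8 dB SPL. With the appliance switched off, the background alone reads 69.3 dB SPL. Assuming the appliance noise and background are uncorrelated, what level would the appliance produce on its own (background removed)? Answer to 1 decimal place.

Subtract intensities: L_src = 10·log₁₀(10^(L_total/10) − 10^(L_bg/10)).
L_src = 10·log₁₀(10^(73.8/10) − 10^(69.3/10)) = 10·log₁₀(15480000) = 71.9 dB SPL.

71.9 dB SPL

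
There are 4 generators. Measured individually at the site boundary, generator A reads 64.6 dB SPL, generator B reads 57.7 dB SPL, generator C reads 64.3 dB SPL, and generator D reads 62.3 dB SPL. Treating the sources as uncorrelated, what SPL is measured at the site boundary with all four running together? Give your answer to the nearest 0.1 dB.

69.0 dB SPL

Incoherent sources sum as intensities:
L_total = 10·log₁₀(10^(64.6/10) + 10^(57.7/10) + 10^(64.3/10) + 10^(62.3/10)) = 10·log₁₀(7863000) = 69.0 dB SPL.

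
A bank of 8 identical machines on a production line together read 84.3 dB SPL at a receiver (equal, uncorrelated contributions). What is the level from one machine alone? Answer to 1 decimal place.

75.3 dB SPL

8 equal incoherent sources add 10·log₁₀(8) = 9.03 dB over one source.
L_one = 84.3 − 9.03 = 75.3 dB SPL.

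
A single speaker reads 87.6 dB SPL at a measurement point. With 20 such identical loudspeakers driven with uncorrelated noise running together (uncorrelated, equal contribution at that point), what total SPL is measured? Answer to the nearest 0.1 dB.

100.6 dB SPL

20 equal incoherent sources raise the level by 10·log₁₀(20) = 13.01 dB.
L_total = 87.6 + 13.01 = 100.6 dB SPL.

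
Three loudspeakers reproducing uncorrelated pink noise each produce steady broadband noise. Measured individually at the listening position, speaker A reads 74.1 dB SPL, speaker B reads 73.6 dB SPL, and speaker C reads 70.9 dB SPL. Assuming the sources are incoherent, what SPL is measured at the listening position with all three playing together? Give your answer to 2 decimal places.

77.85 dB SPL

Uncorrelated sources add in intensity (power), not in dB.
L_total = 10·log₁₀(10^(74.1/10) + 10^(73.6/10) + 10^(70.9/10)) = 10·log₁₀(60920000) = 77.85 dB SPL.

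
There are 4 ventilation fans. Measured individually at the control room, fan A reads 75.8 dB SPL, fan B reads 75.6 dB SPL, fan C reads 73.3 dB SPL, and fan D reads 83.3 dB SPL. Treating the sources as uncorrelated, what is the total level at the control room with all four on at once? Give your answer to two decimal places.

84.91 dB SPL

Uncorrelated sources add in intensity (power), not in dB.
L_total = 10·log₁₀(10^(75.8/10) + 10^(75.6/10) + 10^(73.3/10) + 10^(83.3/10)) = 10·log₁₀(309500000) = 84.91 dB SPL.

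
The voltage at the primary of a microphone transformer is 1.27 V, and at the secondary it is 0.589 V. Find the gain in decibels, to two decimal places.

-6.67 dB

Voltage is an amplitude quantity, so gain = 20·log₁₀(V_out/V_in).
20·log₁₀(0.589/1.27) = 20·log₁₀(0.4638) = -6.67 dB.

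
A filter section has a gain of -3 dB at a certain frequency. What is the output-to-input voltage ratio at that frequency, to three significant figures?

Voltage ratio = 10^(dB/20).
10^(-3/20) = 10^(-0.1500) = 0.708.

0.708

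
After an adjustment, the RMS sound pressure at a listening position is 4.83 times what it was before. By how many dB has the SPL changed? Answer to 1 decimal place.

13.7 dB

Sound pressure is an amplitude quantity: ΔL = 20·log₁₀(p₂/p₁).
20·log₁₀(4.83) = 13.7 dB.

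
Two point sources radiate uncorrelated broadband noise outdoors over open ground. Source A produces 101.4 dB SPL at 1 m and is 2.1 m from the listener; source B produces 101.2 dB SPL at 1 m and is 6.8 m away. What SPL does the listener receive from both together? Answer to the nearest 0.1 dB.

At the listener: L_A = 101.4 − 20·log₁₀(2.1) = 94.96 dB; L_B = 101.2 − 20·log₁₀(6.8) = 84.55 dB.
Combined: 10·log₁₀(10^(94.96/10)+10^(84.55/10)) = 95.3 dB SPL.

95.3 dB SPL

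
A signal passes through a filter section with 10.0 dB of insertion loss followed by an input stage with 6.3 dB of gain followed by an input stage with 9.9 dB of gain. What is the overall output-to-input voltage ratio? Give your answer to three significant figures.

Net gain = (−10.0) + 6.3 + 9.9 = 6.2 dB.
Voltage ratio = 10^(6.2/20) = 2.04.

2.04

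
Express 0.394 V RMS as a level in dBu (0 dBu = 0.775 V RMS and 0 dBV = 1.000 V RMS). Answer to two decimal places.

-5.88 dBu

dBu = 20·log₁₀(V / 0.775 V).
20·log₁₀(0.394/0.775) = -5.88 dBu.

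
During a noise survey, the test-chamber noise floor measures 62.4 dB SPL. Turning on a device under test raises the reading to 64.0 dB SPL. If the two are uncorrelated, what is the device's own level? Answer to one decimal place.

58.9 dB SPL

Background correction is a power subtraction:
L_src = 10·log₁₀(10^(64.0/10) − 10^(62.4/10)) = 10·log₁₀(774100) = 58.9 dB SPL.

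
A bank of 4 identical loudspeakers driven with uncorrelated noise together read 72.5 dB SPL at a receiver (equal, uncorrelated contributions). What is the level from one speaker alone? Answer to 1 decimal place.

66.5 dB SPL

4 equal incoherent sources add 10·log₁₀(4) = 6.02 dB over one source.
L_one = 72.5 − 6.02 = 66.5 dB SPL.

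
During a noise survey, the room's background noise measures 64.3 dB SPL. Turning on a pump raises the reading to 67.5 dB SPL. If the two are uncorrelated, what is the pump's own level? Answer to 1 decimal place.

64.7 dB SPL

Subtract intensities: L_src = 10·log₁₀(10^(L_total/10) − 10^(L_bg/10)).
L_src = 10·log₁₀(10^(67.5/10) − 10^(64.3/10)) = 10·log₁₀(2932000) = 64.7 dB SPL.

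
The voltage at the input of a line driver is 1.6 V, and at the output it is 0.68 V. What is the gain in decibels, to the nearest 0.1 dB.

Voltage is an amplitude quantity, so gain = 20·log₁₀(V_out/V_in).
20·log₁₀(0.68/1.6) = 20·log₁₀(0.4250) = -7.4 dB.

-7.4 dB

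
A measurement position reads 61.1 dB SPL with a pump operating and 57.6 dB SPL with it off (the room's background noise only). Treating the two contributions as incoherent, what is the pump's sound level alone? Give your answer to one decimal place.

Background correction is a power subtraction:
L_src = 10·log₁₀(10^(61.1/10) − 10^(57.6/10)) = 10·log₁₀(712800) = 58.5 dB SPL.

58.5 dB SPL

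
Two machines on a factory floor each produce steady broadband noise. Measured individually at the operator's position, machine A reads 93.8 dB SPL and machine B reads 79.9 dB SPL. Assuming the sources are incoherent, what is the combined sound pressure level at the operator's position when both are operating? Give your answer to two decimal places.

Add the sources as powers (linear), then convert back to dB:
L_total = 10·log₁₀(10^(93.8/10) + 10^(79.9/10)) = 10·log₁₀(2497000000) = 93.97 dB SPL.

93.97 dB SPL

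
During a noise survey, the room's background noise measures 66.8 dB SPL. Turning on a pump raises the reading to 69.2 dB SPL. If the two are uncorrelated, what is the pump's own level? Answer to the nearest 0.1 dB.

Remove the background by subtracting linear intensities:
L_src = 10·log₁₀(10^(69.2/10) − 10^(66.8/10)) = 10·log₁₀(3531000) = 65.5 dB SPL.

65.5 dB SPL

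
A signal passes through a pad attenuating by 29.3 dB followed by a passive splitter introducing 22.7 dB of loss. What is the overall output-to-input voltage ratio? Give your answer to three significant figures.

0.00251

Net gain = (−29.3) + (−22.7) = -52.0 dB.
Voltage ratio = 10^(-52.0/20) = 0.00251.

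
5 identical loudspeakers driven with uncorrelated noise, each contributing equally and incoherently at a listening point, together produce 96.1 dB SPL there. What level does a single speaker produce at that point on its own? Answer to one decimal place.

5 equal incoherent sources add 10·log₁₀(5) = 6.99 dB over one source.
L_one = 96.1 − 6.99 = 89.1 dB SPL.

89.1 dB SPL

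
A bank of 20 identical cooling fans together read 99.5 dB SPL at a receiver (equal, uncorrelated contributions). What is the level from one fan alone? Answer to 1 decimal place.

86.5 dB SPL

20 equal incoherent sources add 10·log₁₀(20) = 13.01 dB over one source.
L_one = 99.5 − 13.01 = 86.5 dB SPL.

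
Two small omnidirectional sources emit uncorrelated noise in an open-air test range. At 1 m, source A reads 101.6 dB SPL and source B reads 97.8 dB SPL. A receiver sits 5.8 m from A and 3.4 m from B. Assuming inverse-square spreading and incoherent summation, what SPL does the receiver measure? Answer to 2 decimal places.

At the listener: L_A = 101.6 − 20·log₁₀(5.8) = 86.331 dB; L_B = 97.8 − 20·log₁₀(3.4) = 87.170 dB.
Combined: 10·log₁₀(10^(86.331/10)+10^(87.170/10)) = 89.78 dB SPL.

89.78 dB SPL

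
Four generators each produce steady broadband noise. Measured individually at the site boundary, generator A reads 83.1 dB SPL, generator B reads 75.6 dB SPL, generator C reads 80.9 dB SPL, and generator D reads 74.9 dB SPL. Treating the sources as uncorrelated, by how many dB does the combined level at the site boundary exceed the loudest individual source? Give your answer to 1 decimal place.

Add the sources as powers (linear), then convert back to dB:
L_total = 10·log₁₀(10^(83.1/10) + 10^(75.6/10) + 10^(80.9/10) + 10^(74.9/10)) = 85.96 dB SPL.
Excess over the loudest (83.1 dB): 85.96 − 83.1 = 2.9 dB.

2.9 dB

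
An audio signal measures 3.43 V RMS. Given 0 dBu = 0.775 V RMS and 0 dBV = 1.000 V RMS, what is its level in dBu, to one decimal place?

+12.9 dBu

dBu = 20·log₁₀(V / 0.775 V).
20·log₁₀(3.43/0.775) = +12.9 dBu.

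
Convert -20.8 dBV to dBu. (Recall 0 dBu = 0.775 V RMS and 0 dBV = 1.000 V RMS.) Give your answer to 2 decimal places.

-18.59 dBu

The offset between the scales is 20·log₁₀(0.775/1.000) = −2.214 dB.
So dBu = -20.8 + 2.214 = -18.59 dBu.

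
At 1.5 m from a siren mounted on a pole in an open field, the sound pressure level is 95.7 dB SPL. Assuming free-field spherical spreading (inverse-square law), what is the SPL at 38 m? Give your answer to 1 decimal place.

Free-field point source: level drops by 20·log₁₀ of the distance ratio.
ΔL = −20·log₁₀(38/1.5) = -28.07 dB, so L₂ = 95.7 + (-28.07) = 67.6 dB SPL.

67.6 dB SPL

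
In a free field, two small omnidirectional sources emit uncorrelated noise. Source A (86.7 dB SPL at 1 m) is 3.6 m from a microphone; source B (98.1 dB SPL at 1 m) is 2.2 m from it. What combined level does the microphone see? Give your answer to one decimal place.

91.4 dB SPL

At the listener: L_A = 86.7 − 20·log₁₀(3.6) = 75.57 dB; L_B = 98.1 − 20·log₁₀(2.2) = 91.25 dB.
Combined: 10·log₁₀(10^(75.57/10)+10^(91.25/10)) = 91.4 dB SPL.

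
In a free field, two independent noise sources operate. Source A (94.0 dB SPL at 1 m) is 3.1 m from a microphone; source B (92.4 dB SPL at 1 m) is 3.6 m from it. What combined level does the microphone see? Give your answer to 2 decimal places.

At the listener: L_A = 94.0 − 20·log₁₀(3.1) = 84.173 dB; L_B = 92.4 − 20·log₁₀(3.6) = 81.274 dB.
Combined: 10·log₁₀(10^(84.173/10)+10^(81.274/10)) = 85.97 dB SPL.

85.97 dB SPL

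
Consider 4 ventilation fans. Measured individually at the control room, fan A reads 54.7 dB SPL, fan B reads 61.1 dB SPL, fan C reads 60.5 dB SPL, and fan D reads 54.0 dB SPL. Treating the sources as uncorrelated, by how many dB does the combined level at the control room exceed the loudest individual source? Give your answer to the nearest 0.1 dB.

Add the sources as powers (linear), then convert back to dB:
L_total = 10·log₁₀(10^(54.7/10) + 10^(61.1/10) + 10^(60.5/10) + 10^(54.0/10)) = 64.71 dB SPL.
Excess over the loudest (61.1 dB): 64.71 − 61.1 = 3.6 dB.

3.6 dB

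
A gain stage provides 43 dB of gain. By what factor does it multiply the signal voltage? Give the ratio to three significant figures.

Voltage ratio = 10^(dB/20).
10^(43/20) = 10^(2.150) = 141.

141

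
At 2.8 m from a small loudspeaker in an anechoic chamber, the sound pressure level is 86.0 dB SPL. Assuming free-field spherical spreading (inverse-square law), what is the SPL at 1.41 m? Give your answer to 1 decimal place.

92.0 dB SPL

For a point source in a free field, ΔL = −20·log₁₀(d₂/d₁).
ΔL = −20·log₁₀(1.41/2.8) = 5.96 dB, so L₂ = 86.0 + (5.96) = 92.0 dB SPL.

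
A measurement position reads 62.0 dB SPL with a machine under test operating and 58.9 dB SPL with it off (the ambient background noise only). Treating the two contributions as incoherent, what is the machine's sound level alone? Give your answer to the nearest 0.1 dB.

Subtract intensities: L_src = 10·log₁₀(10^(L_total/10) − 10^(L_bg/10)).
L_src = 10·log₁₀(10^(62.0/10) − 10^(58.9/10)) = 10·log₁₀(808600) = 59.1 dB SPL.

59.1 dB SPL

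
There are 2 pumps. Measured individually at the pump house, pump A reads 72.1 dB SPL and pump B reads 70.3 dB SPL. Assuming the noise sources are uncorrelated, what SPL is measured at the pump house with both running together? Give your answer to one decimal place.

74.3 dB SPL

Incoherent sources sum as intensities:
L_total = 10·log₁₀(10^(72.1/10) + 10^(70.3/10)) = 10·log₁₀(26930000) = 74.3 dB SPL.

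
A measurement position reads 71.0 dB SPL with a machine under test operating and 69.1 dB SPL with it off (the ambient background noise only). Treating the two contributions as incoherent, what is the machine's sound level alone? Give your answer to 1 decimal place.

66.5 dB SPL

Remove the background by subtracting linear intensities:
L_src = 10·log₁₀(10^(71.0/10) − 10^(69.1/10)) = 10·log₁₀(4461000) = 66.5 dB SPL.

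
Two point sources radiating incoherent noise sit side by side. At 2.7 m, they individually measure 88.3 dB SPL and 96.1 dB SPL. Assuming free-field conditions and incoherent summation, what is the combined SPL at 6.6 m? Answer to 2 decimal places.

89.00 dB SPL

Combined at 2.7 m: 10·log₁₀(10^(88.3/10)+10^(96.1/10)) = 96.767 dB SPL.
Then apply −20·log₁₀(6.6/2.7) = -7.764 dB → 89.00 dB SPL.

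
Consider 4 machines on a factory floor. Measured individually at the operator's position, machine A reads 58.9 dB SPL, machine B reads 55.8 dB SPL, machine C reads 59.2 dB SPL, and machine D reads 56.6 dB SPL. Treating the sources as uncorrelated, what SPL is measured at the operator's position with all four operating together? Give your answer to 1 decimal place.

Uncorrelated sources add in intensity (power), not in dB.
L_total = 10·log₁₀(10^(58.9/10) + 10^(55.8/10) + 10^(59.2/10) + 10^(56.6/10)) = 10·log₁₀(2445000) = 63.9 dB SPL.

63.9 dB SPL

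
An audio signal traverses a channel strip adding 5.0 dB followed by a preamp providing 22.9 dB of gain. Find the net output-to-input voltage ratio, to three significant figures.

Net gain = 5.0 + 22.9 = 27.9 dB.
Voltage ratio = 10^(27.9/20) = 24.8.

24.8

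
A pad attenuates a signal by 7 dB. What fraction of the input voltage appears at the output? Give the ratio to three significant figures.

0.447

Voltage ratio = 10^(dB/20).
10^(-7/20) = 10^(-0.3500) = 0.447.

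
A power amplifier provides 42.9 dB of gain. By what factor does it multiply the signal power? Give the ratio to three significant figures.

19500

Power ratio = 10^(dB/10).
10^(42.9/10) = 10^(4.290) = 19500.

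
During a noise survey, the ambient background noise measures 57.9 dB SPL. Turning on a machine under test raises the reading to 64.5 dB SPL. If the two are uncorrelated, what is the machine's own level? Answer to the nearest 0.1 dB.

63.4 dB SPL

Subtract intensities: L_src = 10·log₁₀(10^(L_total/10) − 10^(L_bg/10)).
L_src = 10·log₁₀(10^(64.5/10) − 10^(57.9/10)) = 10·log₁₀(2202000) = 63.4 dB SPL.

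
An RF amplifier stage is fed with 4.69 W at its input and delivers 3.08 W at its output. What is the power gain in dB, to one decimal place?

-1.8 dB

For a power ratio, dB = 10·log₁₀(P₂/P₁).
10·log₁₀(3.08/4.69) = 10·log₁₀(0.6567) = -1.8 dB.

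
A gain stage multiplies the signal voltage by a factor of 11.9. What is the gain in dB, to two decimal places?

Voltage is an amplitude quantity, so gain = 20·log₁₀(V_out/V_in).
20·log₁₀(11.9) = 21.51 dB.

21.51 dB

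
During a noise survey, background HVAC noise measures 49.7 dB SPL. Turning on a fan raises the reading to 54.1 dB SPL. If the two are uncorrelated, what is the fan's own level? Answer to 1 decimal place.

52.1 dB SPL

Remove the background by subtracting linear intensities:
L_src = 10·log₁₀(10^(54.1/10) − 10^(49.7/10)) = 10·log₁₀(163700) = 52.1 dB SPL.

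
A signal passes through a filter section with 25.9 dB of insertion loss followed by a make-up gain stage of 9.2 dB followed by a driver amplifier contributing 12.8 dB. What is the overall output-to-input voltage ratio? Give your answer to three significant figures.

0.638

Net gain = (−25.9) + 9.2 + 12.8 = -3.9 dB.
Voltage ratio = 10^(-3.9/20) = 0.638.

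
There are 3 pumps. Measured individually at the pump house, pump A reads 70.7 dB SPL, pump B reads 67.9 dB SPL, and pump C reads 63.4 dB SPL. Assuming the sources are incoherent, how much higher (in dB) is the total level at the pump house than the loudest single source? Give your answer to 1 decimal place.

Add the sources as powers (linear), then convert back to dB:
L_total = 10·log₁₀(10^(70.7/10) + 10^(67.9/10) + 10^(63.4/10)) = 73.03 dB SPL.
Excess over the loudest (70.7 dB): 73.03 − 70.7 = 2.3 dB.

2.3 dB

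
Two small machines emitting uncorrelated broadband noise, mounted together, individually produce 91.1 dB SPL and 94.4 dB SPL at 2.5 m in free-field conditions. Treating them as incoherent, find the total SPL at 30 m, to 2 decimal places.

74.48 dB SPL

Combined at 2.5 m: 10·log₁₀(10^(91.1/10)+10^(94.4/10)) = 96.066 dB SPL.
Then apply −20·log₁₀(30/2.5) = -21.584 dB → 74.48 dB SPL.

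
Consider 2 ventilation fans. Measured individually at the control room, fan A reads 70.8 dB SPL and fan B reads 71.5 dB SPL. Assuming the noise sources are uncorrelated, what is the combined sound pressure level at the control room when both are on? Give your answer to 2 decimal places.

74.17 dB SPL

Add the sources as powers (linear), then convert back to dB:
L_total = 10·log₁₀(10^(70.8/10) + 10^(71.5/10)) = 10·log₁₀(26150000) = 74.17 dB SPL.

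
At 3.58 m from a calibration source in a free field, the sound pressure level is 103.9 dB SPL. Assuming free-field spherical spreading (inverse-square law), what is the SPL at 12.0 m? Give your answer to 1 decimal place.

93.4 dB SPL

Inverse-square spreading gives ΔL = −20·log₁₀(d₂/d₁).
ΔL = −20·log₁₀(12.0/3.58) = -10.51 dB, so L₂ = 103.9 + (-10.51) = 93.4 dB SPL.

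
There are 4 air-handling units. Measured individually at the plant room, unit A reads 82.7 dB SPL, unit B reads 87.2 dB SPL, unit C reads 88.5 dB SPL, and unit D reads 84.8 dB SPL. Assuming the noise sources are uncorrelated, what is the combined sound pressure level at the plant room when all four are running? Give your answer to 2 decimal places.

92.36 dB SPL

Add the sources as powers (linear), then convert back to dB:
L_total = 10·log₁₀(10^(82.7/10) + 10^(87.2/10) + 10^(88.5/10) + 10^(84.8/10)) = 10·log₁₀(1721000000) = 92.36 dB SPL.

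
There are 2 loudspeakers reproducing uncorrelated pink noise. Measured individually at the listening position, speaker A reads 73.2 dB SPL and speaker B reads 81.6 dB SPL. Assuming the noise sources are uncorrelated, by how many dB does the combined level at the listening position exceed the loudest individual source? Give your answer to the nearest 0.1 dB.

Add the sources as powers (linear), then convert back to dB:
L_total = 10·log₁₀(10^(73.2/10) + 10^(81.6/10)) = 82.19 dB SPL.
Excess over the loudest (81.6 dB): 82.19 − 81.6 = 0.6 dB.

0.6 dB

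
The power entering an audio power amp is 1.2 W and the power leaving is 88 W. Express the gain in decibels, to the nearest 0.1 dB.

18.7 dB

For a power ratio, dB = 10·log₁₀(P₂/P₁).
10·log₁₀(88/1.2) = 10·log₁₀(73.33) = 18.7 dB.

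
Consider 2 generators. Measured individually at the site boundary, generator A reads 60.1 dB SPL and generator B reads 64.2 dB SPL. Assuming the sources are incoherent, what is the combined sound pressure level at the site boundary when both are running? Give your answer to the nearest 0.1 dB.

Incoherent sources sum as intensities:
L_total = 10·log₁₀(10^(60.1/10) + 10^(64.2/10)) = 10·log₁₀(3654000) = 65.6 dB SPL.

65.6 dB SPL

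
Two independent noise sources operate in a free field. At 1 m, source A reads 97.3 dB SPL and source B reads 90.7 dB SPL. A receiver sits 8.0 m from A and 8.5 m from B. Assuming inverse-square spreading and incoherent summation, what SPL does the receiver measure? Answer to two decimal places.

At the listener: L_A = 97.3 − 20·log₁₀(8.0) = 79.238 dB; L_B = 90.7 − 20·log₁₀(8.5) = 72.112 dB.
Combined: 10·log₁₀(10^(79.238/10)+10^(72.112/10)) = 80.01 dB SPL.

80.01 dB SPL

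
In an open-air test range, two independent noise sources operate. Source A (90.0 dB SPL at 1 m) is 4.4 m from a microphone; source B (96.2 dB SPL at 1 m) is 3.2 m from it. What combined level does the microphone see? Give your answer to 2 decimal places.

At the listener: L_A = 90.0 − 20·log₁₀(4.4) = 77.131 dB; L_B = 96.2 − 20·log₁₀(3.2) = 86.097 dB.
Combined: 10·log₁₀(10^(77.131/10)+10^(86.097/10)) = 86.62 dB SPL.

86.62 dB SPL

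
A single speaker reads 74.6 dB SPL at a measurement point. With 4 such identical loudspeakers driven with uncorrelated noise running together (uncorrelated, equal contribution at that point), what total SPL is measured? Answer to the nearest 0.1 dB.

80.6 dB SPL

4 equal incoherent sources raise the level by 10·log₁₀(4) = 6.02 dB.
L_total = 74.6 + 6.02 = 80.6 dB SPL.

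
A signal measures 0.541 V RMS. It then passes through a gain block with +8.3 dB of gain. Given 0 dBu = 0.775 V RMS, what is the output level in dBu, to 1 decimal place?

+5.2 dBu

Input level: 20·log₁₀(0.541/0.775) = -3.12 dBu.
Output: -3.12 + 8.3 = +5.2 dBu.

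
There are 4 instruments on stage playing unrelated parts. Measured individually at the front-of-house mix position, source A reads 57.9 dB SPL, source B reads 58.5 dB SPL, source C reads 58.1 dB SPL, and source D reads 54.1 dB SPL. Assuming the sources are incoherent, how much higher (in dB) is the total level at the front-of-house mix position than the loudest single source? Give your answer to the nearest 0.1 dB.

5.0 dB

Uncorrelated sources add in intensity (power), not in dB.
L_total = 10·log₁₀(10^(57.9/10) + 10^(58.5/10) + 10^(58.1/10) + 10^(54.1/10)) = 63.48 dB SPL.
Excess over the loudest (58.5 dB): 63.48 − 58.5 = 5.0 dB.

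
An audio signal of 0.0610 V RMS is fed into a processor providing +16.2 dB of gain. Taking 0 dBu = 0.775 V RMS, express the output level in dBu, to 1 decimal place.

Input level: 20·log₁₀(0.0610/0.775) = -22.08 dBu.
Output: -22.08 + 16.2 = -5.9 dBu.

-5.9 dBu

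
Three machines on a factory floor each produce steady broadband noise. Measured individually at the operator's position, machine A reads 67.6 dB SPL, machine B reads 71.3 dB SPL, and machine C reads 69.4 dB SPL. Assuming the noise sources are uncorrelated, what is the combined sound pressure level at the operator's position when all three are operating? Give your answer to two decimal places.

74.46 dB SPL

Incoherent sources sum as intensities:
L_total = 10·log₁₀(10^(67.6/10) + 10^(71.3/10) + 10^(69.4/10)) = 10·log₁₀(27950000) = 74.46 dB SPL.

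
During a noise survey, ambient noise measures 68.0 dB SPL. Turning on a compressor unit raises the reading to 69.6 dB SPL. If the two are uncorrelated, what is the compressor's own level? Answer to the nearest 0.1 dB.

64.5 dB SPL

Background correction is a power subtraction:
L_src = 10·log₁₀(10^(69.6/10) − 10^(68.0/10)) = 10·log₁₀(2811000) = 64.5 dB SPL.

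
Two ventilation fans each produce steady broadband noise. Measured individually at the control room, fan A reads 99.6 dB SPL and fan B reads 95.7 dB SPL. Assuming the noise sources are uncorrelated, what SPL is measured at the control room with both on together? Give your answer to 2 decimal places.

101.08 dB SPL

Incoherent sources sum as intensities:
L_total = 10·log₁₀(10^(99.6/10) + 10^(95.7/10)) = 10·log₁₀(12835000000) = 101.08 dB SPL.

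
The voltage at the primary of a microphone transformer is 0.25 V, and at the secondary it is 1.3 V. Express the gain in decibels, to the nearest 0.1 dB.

Voltage is an amplitude quantity, so gain = 20·log₁₀(V_out/V_in).
20·log₁₀(1.3/0.25) = 20·log₁₀(5.200) = 14.3 dB.

14.3 dB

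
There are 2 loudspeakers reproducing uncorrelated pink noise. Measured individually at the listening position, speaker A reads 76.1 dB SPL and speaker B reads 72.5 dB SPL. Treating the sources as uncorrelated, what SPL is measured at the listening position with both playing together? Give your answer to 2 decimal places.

77.67 dB SPL

Add the sources as powers (linear), then convert back to dB:
L_total = 10·log₁₀(10^(76.1/10) + 10^(72.5/10)) = 10·log₁₀(58520000) = 77.67 dB SPL.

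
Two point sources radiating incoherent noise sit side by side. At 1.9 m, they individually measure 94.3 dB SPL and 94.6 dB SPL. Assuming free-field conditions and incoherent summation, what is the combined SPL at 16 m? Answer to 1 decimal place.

79.0 dB SPL

Combined at 1.9 m: 10·log₁₀(10^(94.3/10)+10^(94.6/10)) = 97.46 dB SPL.
Then apply −20·log₁₀(16/1.9) = -18.51 dB → 79.0 dB SPL.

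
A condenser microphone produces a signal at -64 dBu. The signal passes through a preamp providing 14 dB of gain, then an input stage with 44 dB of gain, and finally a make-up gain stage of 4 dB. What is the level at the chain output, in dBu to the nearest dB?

In dB, series stages simply add:
-64 + 14 + 44 + 4 = -2 dBu.

-2 dBu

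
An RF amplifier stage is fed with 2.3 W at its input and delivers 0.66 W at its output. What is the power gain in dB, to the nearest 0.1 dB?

Power is a power quantity, so gain = 10·log₁₀(P_out/P_in).
10·log₁₀(0.66/2.3) = 10·log₁₀(0.2870) = -5.4 dB.

-5.4 dB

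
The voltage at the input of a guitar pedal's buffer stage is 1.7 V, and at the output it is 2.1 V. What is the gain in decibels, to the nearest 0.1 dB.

Voltage is an amplitude quantity, so gain = 20·log₁₀(V_out/V_in).
20·log₁₀(2.1/1.7) = 20·log₁₀(1.235) = 1.8 dB.

1.8 dB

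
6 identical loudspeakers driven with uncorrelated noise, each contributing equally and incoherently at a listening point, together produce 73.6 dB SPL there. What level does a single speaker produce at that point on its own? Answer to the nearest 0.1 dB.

65.8 dB SPL

6 equal incoherent sources add 10·log₁₀(6) = 7.78 dB over one source.
L_one = 73.6 − 7.78 = 65.8 dB SPL.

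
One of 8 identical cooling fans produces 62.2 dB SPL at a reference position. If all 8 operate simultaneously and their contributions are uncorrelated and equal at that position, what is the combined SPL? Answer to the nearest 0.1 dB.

71.2 dB SPL

8 equal incoherent sources raise the level by 10·log₁₀(8) = 9.03 dB.
L_total = 62.2 + 9.03 = 71.2 dB SPL.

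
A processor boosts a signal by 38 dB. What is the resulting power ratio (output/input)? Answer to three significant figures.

6310

Power ratio = 10^(dB/10).
10^(38/10) = 10^(3.800) = 6310.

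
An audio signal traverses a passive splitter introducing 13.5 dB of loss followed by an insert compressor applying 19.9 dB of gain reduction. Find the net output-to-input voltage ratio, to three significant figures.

Net gain = (−13.5) + (−19.9) = -33.4 dB.
Voltage ratio = 10^(-33.4/20) = 0.0214.

0.0214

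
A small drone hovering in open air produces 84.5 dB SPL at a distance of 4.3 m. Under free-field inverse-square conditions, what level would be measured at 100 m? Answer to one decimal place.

Free-field point source: level drops by 20·log₁₀ of the distance ratio.
ΔL = −20·log₁₀(100/4.3) = -27.33 dB, so L₂ = 84.5 + (-27.33) = 57.2 dB SPL.

57.2 dB SPL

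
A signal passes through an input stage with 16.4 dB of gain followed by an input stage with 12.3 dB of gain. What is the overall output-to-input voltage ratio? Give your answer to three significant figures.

27.2

Net gain = 16.4 + 12.3 = 28.7 dB.
Voltage ratio = 10^(28.7/20) = 27.2.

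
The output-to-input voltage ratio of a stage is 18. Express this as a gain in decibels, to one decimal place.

For a voltage ratio, dB = 20·log₁₀(V₂/V₁).
20·log₁₀(18) = 25.1 dB.

25.1 dB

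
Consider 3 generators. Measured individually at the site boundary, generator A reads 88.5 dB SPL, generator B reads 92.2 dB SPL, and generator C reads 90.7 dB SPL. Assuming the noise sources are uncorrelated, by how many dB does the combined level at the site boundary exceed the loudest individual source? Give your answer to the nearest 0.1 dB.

Uncorrelated sources add in intensity (power), not in dB.
L_total = 10·log₁₀(10^(88.5/10) + 10^(92.2/10) + 10^(90.7/10)) = 95.49 dB SPL.
Excess over the loudest (92.2 dB): 95.49 − 92.2 = 3.3 dB.

3.3 dB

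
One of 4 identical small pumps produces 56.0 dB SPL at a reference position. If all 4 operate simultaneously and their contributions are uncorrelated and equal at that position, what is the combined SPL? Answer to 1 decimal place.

62.0 dB SPL

4 equal incoherent sources raise the level by 10·log₁₀(4) = 6.02 dB.
L_total = 56.0 + 6.02 = 62.0 dB SPL.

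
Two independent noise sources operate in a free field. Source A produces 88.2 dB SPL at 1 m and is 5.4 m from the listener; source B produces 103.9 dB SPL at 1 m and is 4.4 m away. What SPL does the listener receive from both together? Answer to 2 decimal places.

91.11 dB SPL

At the listener: L_A = 88.2 − 20·log₁₀(5.4) = 73.552 dB; L_B = 103.9 − 20·log₁₀(4.4) = 91.031 dB.
Combined: 10·log₁₀(10^(73.552/10)+10^(91.031/10)) = 91.11 dB SPL.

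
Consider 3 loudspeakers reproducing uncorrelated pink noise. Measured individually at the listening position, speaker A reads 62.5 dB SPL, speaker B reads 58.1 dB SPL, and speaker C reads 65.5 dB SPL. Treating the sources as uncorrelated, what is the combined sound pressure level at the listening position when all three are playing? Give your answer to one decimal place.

67.8 dB SPL

Uncorrelated sources add in intensity (power), not in dB.
L_total = 10·log₁₀(10^(62.5/10) + 10^(58.1/10) + 10^(65.5/10)) = 10·log₁₀(5972000) = 67.8 dB SPL.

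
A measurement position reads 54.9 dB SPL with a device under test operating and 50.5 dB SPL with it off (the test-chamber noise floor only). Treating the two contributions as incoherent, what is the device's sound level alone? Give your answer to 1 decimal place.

52.9 dB SPL

Remove the background by subtracting linear intensities:
L_src = 10·log₁₀(10^(54.9/10) − 10^(50.5/10)) = 10·log₁₀(196800) = 52.9 dB SPL.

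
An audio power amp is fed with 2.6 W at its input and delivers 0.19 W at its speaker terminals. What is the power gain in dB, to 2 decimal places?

-11.36 dB

For a power ratio, dB = 10·log₁₀(P₂/P₁).
10·log₁₀(0.19/2.6) = 10·log₁₀(0.07308) = -11.36 dB.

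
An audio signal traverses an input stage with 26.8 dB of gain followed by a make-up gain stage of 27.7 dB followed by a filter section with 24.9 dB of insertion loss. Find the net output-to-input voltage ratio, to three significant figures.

Net gain = 26.8 + 27.7 + (−24.9) = 29.6 dB.
Voltage ratio = 10^(29.6/20) = 30.2.

30.2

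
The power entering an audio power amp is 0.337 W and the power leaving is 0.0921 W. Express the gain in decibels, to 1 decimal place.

-5.6 dB

Power is a power quantity, so gain = 10·log₁₀(P_out/P_in).
10·log₁₀(0.0921/0.337) = 10·log₁₀(0.2733) = -5.6 dB.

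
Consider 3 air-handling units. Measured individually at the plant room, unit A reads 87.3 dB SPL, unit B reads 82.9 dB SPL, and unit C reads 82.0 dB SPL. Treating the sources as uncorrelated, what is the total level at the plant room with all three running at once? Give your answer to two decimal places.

Uncorrelated sources add in intensity (power), not in dB.
L_total = 10·log₁₀(10^(87.3/10) + 10^(82.9/10) + 10^(82.0/10)) = 10·log₁₀(890500000) = 89.50 dB SPL.

89.50 dB SPL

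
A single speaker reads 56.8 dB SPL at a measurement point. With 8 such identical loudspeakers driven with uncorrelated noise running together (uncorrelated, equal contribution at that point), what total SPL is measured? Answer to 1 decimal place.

65.8 dB SPL

8 equal incoherent sources raise the level by 10·log₁₀(8) = 9.03 dB.
L_total = 56.8 + 9.03 = 65.8 dB SPL.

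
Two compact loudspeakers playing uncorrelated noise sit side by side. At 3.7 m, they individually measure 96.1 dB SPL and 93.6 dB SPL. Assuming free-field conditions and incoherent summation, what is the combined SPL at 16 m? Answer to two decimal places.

85.32 dB SPL

Combined at 3.7 m: 10·log₁₀(10^(96.1/10)+10^(93.6/10)) = 98.038 dB SPL.
Then apply −20·log₁₀(16/3.7) = -12.718 dB → 85.32 dB SPL.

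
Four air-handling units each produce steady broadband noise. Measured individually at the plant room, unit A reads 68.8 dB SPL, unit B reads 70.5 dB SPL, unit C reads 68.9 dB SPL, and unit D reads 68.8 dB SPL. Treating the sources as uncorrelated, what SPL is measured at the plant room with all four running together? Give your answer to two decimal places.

75.33 dB SPL

Add the sources as powers (linear), then convert back to dB:
L_total = 10·log₁₀(10^(68.8/10) + 10^(70.5/10) + 10^(68.9/10) + 10^(68.8/10)) = 10·log₁₀(34150000) = 75.33 dB SPL.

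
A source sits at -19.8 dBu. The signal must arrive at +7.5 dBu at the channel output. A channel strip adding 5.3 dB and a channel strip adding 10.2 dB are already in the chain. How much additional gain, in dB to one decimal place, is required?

The required make-up gain is the shortfall in the dB sum.
G = +7.5 − (-19.8) − 5.3 − 10.2 = 11.8 dB.

11.8 dB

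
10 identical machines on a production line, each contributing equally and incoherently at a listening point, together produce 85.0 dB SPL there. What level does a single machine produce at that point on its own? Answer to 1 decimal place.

10 equal incoherent sources add 10·log₁₀(10) = 10.00 dB over one source.
L_one = 85.0 − 10.00 = 75.0 dB SPL.

75.0 dB SPL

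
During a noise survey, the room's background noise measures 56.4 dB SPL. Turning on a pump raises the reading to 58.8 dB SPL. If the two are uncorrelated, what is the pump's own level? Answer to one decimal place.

55.1 dB SPL

Subtract intensities: L_src = 10·log₁₀(10^(L_total/10) − 10^(L_bg/10)).
L_src = 10·log₁₀(10^(58.8/10) − 10^(56.4/10)) = 10·log₁₀(322100) = 55.1 dB SPL.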